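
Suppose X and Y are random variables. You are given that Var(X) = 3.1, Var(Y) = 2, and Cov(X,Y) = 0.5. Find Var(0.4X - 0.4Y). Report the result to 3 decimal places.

0.656

Var(0.4X - 0.4Y) = (0.4)²·Var(X) + (-0.4)²·Var(Y) + 2·(0.4)·(-0.4)·Cov(X,Y)
= 0.16·3.1 + 0.16·2 + -0.32·0.5 = 0.656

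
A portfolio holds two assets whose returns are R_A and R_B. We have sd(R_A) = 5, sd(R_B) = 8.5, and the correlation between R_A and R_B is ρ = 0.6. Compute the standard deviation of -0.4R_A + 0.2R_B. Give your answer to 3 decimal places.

Var(R_A) = (5)² = 25;  Var(R_B) = (8.5)² = 72.25
cov(R_A,R_B) = ρ·sd(R_A)·sd(R_B) = 0.6·5·8.5 = 25.5
Var(-0.4R_A + 0.2R_B) = (-0.4)²·Var(R_A) + (0.2)²·Var(R_B) + 2·(-0.4)·(0.2)·cov(R_A,R_B)
= 0.16·25 + 0.04·72.25 + -0.16·25.5 = 2.81
sd(-0.4R_A + 0.2R_B) = √2.81 ≈ 1.676

1.676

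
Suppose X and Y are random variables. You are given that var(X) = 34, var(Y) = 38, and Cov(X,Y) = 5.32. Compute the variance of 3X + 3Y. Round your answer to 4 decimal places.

var(3X + 3Y) = (3)²·var(X) + (3)²·var(Y) + 2·(3)·(3)·Cov(X,Y)
= 9·34 + 9·38 + 18·5.32 = 743.76

743.7600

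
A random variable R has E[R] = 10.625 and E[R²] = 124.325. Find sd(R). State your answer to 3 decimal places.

3.381

Var(R) = 124.325 − (10.625)² = 11.434375
sd(R) = √11.434375 ≈ 3.381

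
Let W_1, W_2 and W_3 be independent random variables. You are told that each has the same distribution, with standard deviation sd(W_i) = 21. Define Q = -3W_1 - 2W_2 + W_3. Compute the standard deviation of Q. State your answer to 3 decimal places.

78.575

V(W_i) = (21)² = 441
By independence, V(Q) = (-3)²V(W_1) + (-2)²V(W_2) + (1)²V(W_3)
= (-3)²·441 + (-2)²·441 + (1)²·441 = 6174
sd(Q) = √6174 ≈ 78.575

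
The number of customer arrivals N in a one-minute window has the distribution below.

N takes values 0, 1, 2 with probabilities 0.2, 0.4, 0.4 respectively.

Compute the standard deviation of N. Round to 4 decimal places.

E[N] = (0)(0.2) + (1)(0.4) + (2)(0.4) = 1.2
E[N²] = (0)²(0.2) + (1)²(0.4) + (2)²(0.4) = 2
Var(N) = E[N²] − (E[N])² = 2 − (1.2)² = 0.56
SD(N) = √0.56 ≈ 0.7483

0.7483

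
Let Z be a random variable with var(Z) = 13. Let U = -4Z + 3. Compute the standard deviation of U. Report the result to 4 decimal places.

14.4222

var(-4Z + 3) = (-4)²·13 = 208
sd(U) = √208 ≈ 14.4222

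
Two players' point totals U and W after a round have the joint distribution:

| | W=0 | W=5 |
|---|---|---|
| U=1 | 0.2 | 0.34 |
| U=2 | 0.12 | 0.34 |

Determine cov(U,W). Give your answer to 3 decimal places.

E[U] = 1.46,  E[W] = 3.4
E[UW] = 5.1
cov(U,W) = E[UW] − E[U]E[W] = 5.1 − (1.46)(3.4) = 0.136

0.136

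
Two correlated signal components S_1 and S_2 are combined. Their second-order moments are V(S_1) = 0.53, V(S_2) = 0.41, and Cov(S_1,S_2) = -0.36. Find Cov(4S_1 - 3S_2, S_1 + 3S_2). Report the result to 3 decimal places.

-4.810

Cov(4S_1 - 3S_2, S_1 + 3S_2) = (4)(1)V(S_1) + (-3)(3)V(S_2) + [(4)(3) + (-3)(1)]Cov(S_1,S_2)
= 4·0.53 + -9·0.41 + 9·-0.36 = -4.81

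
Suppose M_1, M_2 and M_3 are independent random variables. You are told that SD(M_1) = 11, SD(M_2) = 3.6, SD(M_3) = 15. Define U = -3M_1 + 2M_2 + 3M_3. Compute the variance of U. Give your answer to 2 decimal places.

3165.84

V(M_1) = 121, V(M_2) = 12.96, V(M_3) = 225
By independence, V(U) = (-3)²V(M_1) + (2)²V(M_2) + (3)²V(M_3)
= (-3)²·121 + (2)²·12.96 + (3)²·225 = 3165.84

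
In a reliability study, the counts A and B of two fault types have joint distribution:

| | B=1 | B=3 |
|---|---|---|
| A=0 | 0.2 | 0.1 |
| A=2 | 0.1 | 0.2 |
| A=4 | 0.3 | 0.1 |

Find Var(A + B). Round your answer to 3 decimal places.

E[A] = 2.2,  E[B] = 1.8,  E[AB] = 3.8
Var(A) = 7.6 − (2.2)² = 2.76;  Var(B) = 4.2 − (1.8)² = 0.96
Cov(A,B) = 3.8 − (2.2)(1.8) = -0.16
Var(A + B) = (1)²·2.76 + (1)²·0.96 + 2·(1)·(1)·-0.16 = 3.4

3.400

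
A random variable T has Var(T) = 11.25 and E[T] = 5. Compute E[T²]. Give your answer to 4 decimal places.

E[T²] = Var(T) + (E[T])² = 11.25 + (5)² = 36.25

36.2500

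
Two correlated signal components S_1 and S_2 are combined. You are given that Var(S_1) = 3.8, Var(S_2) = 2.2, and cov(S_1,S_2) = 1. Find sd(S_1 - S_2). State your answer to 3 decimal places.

2.000

Var(S_1 - S_2) = (1)²·Var(S_1) + (-1)²·Var(S_2) + 2·(1)·(-1)·cov(S_1,S_2)
= 1·3.8 + 1·2.2 + -2·1 = 4
sd(S_1 - S_2) = √4 ≈ 2.000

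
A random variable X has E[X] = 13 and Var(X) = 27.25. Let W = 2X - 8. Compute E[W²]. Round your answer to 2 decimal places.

E[2X - 8] = 2·13 − 8 = 18
Var(2X - 8) = (2)²·27.25 = 109
E[W²] = Var(W) + (E[W])² = 109 + (18)² = 433

433.00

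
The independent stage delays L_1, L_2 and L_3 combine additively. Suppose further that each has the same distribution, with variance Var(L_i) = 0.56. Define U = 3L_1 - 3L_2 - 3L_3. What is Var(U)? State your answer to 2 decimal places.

15.12

By independence, Var(U) = (3)²Var(L_1) + (-3)²Var(L_2) + (-3)²Var(L_3)
= (3)²·0.56 + (-3)²·0.56 + (-3)²·0.56 = 15.12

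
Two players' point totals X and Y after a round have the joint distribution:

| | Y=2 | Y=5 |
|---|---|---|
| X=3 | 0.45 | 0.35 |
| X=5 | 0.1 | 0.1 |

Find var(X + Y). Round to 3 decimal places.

E[X] = 3.4,  E[Y] = 3.35,  E[XY] = 11.45
var(X) = 12.2 − (3.4)² = 0.64;  var(Y) = 13.45 − (3.35)² = 2.2275
Cov(X,Y) = 11.45 − (3.4)(3.35) = 0.06
var(X + Y) = (1)²·0.64 + (1)²·2.2275 + 2·(1)·(1)·0.06 = 2.9875

2.988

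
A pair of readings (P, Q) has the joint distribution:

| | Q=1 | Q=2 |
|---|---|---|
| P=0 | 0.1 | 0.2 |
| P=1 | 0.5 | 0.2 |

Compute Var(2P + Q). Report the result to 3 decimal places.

E[P] = 0.7,  E[Q] = 1.4,  E[PQ] = 0.9
Var(P) = 0.7 − (0.7)² = 0.21;  Var(Q) = 2.2 − (1.4)² = 0.24
Cov(P,Q) = 0.9 − (0.7)(1.4) = -0.08
Var(2P + Q) = (2)²·0.21 + (1)²·0.24 + 2·(2)·(1)·-0.08 = 0.76

0.760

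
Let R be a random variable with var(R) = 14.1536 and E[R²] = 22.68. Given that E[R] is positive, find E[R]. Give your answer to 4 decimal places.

2.9200

(E[R])² = E[R²] − var(R) = 22.68 − 14.1536 = 8.5264
E[R] = √8.5264 = 2.92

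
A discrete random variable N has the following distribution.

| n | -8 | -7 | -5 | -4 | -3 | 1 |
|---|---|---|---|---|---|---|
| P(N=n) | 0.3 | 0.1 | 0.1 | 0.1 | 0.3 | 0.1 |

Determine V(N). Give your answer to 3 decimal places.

E[N] = (-8)(0.3) + (-7)(0.1) + (-5)(0.1) + (-4)(0.1) + (-3)(0.3) + (1)(0.1) = -4.8
E[N²] = (-8)²(0.3) + (-7)²(0.1) + (-5)²(0.1) + (-4)²(0.1) + (-3)²(0.3) + (1)²(0.1) = 31
V(N) = E[N²] − (E[N])² = 31 − (-4.8)² = 7.96

7.960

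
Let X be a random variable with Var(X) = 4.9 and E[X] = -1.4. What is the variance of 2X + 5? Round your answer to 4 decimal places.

Var(2X + 5) = (2)²·Var(X) = 4·4.9 = 19.6

19.6000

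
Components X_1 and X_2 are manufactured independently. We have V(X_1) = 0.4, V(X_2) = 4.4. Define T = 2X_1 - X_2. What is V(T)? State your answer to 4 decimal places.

By independence, V(T) = (2)²V(X_1) + (-1)²V(X_2)
= (2)²·0.4 + (-1)²·4.4 = 6

6.0000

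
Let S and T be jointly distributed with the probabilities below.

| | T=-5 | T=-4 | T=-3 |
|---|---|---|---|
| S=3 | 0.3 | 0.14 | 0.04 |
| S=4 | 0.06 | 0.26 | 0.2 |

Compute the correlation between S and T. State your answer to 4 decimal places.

0.5294

E[S] = 3.52,  E[T] = -4.12
E[ST] = -14.3
cov(S,T) = E[ST] − E[S]E[T] = -14.3 − (3.52)(-4.12) = 0.2024
V(S) = 0.2496,  V(T) = 0.5856
ρ = 0.2024 / √(0.2496·0.5856) ≈ 0.5294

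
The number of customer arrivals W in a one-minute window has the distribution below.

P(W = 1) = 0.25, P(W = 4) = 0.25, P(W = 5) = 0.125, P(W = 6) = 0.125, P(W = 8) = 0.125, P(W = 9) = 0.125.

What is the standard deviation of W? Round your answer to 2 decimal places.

E[W] = (1)(0.25) + (4)(0.25) + (5)(0.125) + (6)(0.125) + (8)(0.125) + (9)(0.125) = 4.75
E[W²] = (1)²(0.25) + (4)²(0.25) + (5)²(0.125) + (6)²(0.125) + (8)²(0.125) + (9)²(0.125) = 30
Var(W) = E[W²] − (E[W])² = 30 − (4.75)² = 7.4375
SD(W) = √7.4375 ≈ 2.73

2.73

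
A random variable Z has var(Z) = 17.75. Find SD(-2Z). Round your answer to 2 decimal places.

8.43

var(-2Z) = (-2)²·17.75 = 71
SD(-2Z) = √71 ≈ 8.43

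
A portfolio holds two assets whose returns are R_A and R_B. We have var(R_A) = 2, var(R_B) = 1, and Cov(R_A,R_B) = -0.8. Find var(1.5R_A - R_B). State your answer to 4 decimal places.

7.9000

var(1.5R_A - R_B) = (1.5)²·var(R_A) + (-1)²·var(R_B) + 2·(1.5)·(-1)·Cov(R_A,R_B)
= 2.25·2 + 1·1 + -3·-0.8 = 7.9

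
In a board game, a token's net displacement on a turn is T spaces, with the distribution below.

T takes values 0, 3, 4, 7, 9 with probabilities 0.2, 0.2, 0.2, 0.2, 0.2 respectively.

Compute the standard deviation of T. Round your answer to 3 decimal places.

3.137

E[T] = (0)(0.2) + (3)(0.2) + (4)(0.2) + (7)(0.2) + (9)(0.2) = 4.6
E[T²] = (0)²(0.2) + (3)²(0.2) + (4)²(0.2) + (7)²(0.2) + (9)²(0.2) = 31
Var(T) = E[T²] − (E[T])² = 31 − (4.6)² = 9.84
SD(T) = √9.84 ≈ 3.137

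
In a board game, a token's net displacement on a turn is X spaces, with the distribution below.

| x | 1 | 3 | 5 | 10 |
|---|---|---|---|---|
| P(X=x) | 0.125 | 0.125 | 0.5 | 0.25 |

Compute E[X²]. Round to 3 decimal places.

E[X²] = (1)²(0.125) + (3)²(0.125) + (5)²(0.5) + (10)²(0.25) = 38.75

38.750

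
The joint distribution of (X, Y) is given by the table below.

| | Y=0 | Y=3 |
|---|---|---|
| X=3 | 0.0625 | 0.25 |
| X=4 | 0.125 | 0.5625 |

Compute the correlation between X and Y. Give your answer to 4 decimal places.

0.0216

E[X] = 3.6875,  E[Y] = 2.4375
E[XY] = 9
Cov(X,Y) = E[XY] − E[X]E[Y] = 9 − (3.6875)(2.4375) = 0.01171875
V(X) = 0.21484375,  V(Y) = 1.37109375
ρ = 0.01171875 / √(0.21484375·1.37109375) ≈ 0.0216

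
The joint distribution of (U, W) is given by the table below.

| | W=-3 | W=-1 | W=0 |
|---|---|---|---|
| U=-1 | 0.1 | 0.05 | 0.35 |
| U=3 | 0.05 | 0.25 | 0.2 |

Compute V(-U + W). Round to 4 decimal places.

5.2875

E[U] = 1,  E[W] = -0.75,  E[UW] = -0.85
V(U) = 5 − (1)² = 4;  V(W) = 1.65 − (-0.75)² = 1.0875
cov(U,W) = -0.85 − (1)(-0.75) = -0.1
V(-U + W) = (-1)²·4 + (1)²·1.0875 + 2·(-1)·(1)·-0.1 = 5.2875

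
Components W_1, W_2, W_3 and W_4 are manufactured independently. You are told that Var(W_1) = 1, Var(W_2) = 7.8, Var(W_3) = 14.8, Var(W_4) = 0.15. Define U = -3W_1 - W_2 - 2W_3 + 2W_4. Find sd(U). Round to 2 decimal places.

8.75

By independence, Var(U) = (-3)²Var(W_1) + (-1)²Var(W_2) + (-2)²Var(W_3) + (2)²Var(W_4)
= (-3)²·1 + (-1)²·7.8 + (-2)²·14.8 + (2)²·0.15 = 76.6
sd(U) = √76.6 ≈ 8.75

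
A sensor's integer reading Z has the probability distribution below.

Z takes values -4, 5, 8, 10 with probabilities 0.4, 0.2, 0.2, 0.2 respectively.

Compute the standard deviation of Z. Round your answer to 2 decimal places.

E[Z] = (-4)(0.4) + (5)(0.2) + (8)(0.2) + (10)(0.2) = 3
E[Z²] = (-4)²(0.4) + (5)²(0.2) + (8)²(0.2) + (10)²(0.2) = 44.2
V(Z) = E[Z²] − (E[Z])² = 44.2 − (3)² = 35.2
SD(Z) = √35.2 ≈ 5.93

5.93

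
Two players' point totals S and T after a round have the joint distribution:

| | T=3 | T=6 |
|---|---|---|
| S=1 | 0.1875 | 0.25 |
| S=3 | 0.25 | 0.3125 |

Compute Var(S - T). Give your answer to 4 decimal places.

3.2461

E[S] = 2.125,  E[T] = 4.6875,  E[ST] = 9.9375
Var(S) = 5.5 − (2.125)² = 0.984375;  Var(T) = 24.1875 − (4.6875)² = 2.21484375
Cov(S,T) = 9.9375 − (2.125)(4.6875) = -0.0234375
Var(S - T) = (1)²·0.984375 + (-1)²·2.21484375 + 2·(1)·(-1)·-0.0234375 = 3.24609375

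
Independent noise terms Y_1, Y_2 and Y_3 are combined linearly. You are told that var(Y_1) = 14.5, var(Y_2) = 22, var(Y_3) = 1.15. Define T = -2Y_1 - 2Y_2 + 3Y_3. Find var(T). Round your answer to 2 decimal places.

156.35

By independence, var(T) = (-2)²var(Y_1) + (-2)²var(Y_2) + (3)²var(Y_3)
= (-2)²·14.5 + (-2)²·22 + (3)²·1.15 = 156.35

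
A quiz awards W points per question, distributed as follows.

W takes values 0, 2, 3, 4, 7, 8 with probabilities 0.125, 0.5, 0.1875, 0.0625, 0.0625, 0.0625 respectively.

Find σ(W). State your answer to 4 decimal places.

E[W] = (0)(0.125) + (2)(0.5) + (3)(0.1875) + (4)(0.0625) + (7)(0.0625) + (8)(0.0625) = 2.75
E[W²] = (0)²(0.125) + (2)²(0.5) + (3)²(0.1875) + (4)²(0.0625) + (7)²(0.0625) + (8)²(0.0625) = 11.75
var(W) = E[W²] − (E[W])² = 11.75 − (2.75)² = 4.1875
σ(W) = √4.1875 ≈ 2.0463

2.0463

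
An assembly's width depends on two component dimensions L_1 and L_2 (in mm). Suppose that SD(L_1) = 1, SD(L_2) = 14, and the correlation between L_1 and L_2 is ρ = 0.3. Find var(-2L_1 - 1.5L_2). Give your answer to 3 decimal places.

470.200

var(L_1) = (1)² = 1;  var(L_2) = (14)² = 196
Cov(L_1,L_2) = ρ·SD(L_1)·SD(L_2) = 0.3·1·14 = 4.2
var(-2L_1 - 1.5L_2) = (-2)²·var(L_1) + (-1.5)²·var(L_2) + 2·(-2)·(-1.5)·Cov(L_1,L_2)
= 4·1 + 2.25·196 + 6·4.2 = 470.2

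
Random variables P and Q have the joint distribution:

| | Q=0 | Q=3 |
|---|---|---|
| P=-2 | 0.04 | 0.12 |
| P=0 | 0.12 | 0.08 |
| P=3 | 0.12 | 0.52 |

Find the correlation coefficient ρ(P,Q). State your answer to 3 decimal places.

0.191

E[P] = 1.6,  E[Q] = 2.16
E[PQ] = 3.96
cov(P,Q) = E[PQ] − E[P]E[Q] = 3.96 − (1.6)(2.16) = 0.504
V(P) = 3.84,  V(Q) = 1.8144
ρ = 0.504 / √(3.84·1.8144) ≈ 0.191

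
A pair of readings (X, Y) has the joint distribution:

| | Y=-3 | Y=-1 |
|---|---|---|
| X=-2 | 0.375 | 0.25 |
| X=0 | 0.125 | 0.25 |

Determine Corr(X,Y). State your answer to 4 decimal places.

0.2582

E[X] = -1.25,  E[Y] = -2
E[XY] = 2.75
cov(X,Y) = E[XY] − E[X]E[Y] = 2.75 − (-1.25)(-2) = 0.25
Var(X) = 0.9375,  Var(Y) = 1
ρ = 0.25 / √(0.9375·1) ≈ 0.2582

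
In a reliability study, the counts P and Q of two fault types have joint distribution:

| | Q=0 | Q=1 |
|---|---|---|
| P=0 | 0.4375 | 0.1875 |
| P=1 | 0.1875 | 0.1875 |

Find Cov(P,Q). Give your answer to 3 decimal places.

0.047

E[P] = 0.375,  E[Q] = 0.375
E[PQ] = 0.1875
Cov(P,Q) = E[PQ] − E[P]E[Q] = 0.1875 − (0.375)(0.375) = 0.046875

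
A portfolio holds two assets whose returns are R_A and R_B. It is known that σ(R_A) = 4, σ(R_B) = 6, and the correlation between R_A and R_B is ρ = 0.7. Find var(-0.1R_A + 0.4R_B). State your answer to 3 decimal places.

var(R_A) = (4)² = 16;  var(R_B) = (6)² = 36
Cov(R_A,R_B) = ρ·σ(R_A)·σ(R_B) = 0.7·4·6 = 16.8
var(-0.1R_A + 0.4R_B) = (-0.1)²·var(R_A) + (0.4)²·var(R_B) + 2·(-0.1)·(0.4)·Cov(R_A,R_B)
= 0.01·16 + 0.16·36 + -0.08·16.8 = 4.576

4.576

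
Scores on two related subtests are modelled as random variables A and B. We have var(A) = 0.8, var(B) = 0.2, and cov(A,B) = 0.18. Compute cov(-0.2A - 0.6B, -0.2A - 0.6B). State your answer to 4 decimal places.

cov(-0.2A - 0.6B, -0.2A - 0.6B) = (-0.2)(-0.2)var(A) + (-0.6)(-0.6)var(B) + [(-0.2)(-0.6) + (-0.6)(-0.2)]cov(A,B)
= 0.04·0.8 + 0.36·0.2 + 0.24·0.18 = 0.1472

0.1472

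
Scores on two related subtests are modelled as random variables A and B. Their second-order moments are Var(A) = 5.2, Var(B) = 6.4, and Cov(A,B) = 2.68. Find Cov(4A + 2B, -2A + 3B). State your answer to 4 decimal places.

Cov(4A + 2B, -2A + 3B) = (4)(-2)Var(A) + (2)(3)Var(B) + [(4)(3) + (2)(-2)]Cov(A,B)
= -8·5.2 + 6·6.4 + 8·2.68 = 18.24

18.2400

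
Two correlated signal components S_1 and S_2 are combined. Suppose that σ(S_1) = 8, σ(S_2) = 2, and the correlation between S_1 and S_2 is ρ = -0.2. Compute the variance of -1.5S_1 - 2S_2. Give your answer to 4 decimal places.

V(S_1) = (8)² = 64;  V(S_2) = (2)² = 4
Cov(S_1,S_2) = ρ·σ(S_1)·σ(S_2) = -0.2·8·2 = -3.2
V(-1.5S_1 - 2S_2) = (-1.5)²·V(S_1) + (-2)²·V(S_2) + 2·(-1.5)·(-2)·Cov(S_1,S_2)
= 2.25·64 + 4·4 + 6·-3.2 = 140.8

140.8000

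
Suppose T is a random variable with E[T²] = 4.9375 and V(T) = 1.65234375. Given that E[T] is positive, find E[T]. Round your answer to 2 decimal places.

1.81

(E[T])² = E[T²] − V(T) = 4.9375 − 1.65234375 = 3.28515625
E[T] = √3.28515625 = 1.8125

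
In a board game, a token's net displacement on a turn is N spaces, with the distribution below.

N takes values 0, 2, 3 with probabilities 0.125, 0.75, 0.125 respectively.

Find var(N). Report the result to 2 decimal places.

0.61

E[N] = (0)(0.125) + (2)(0.75) + (3)(0.125) = 1.875
E[N²] = (0)²(0.125) + (2)²(0.75) + (3)²(0.125) = 4.125
var(N) = E[N²] − (E[N])² = 4.125 − (1.875)² = 0.609375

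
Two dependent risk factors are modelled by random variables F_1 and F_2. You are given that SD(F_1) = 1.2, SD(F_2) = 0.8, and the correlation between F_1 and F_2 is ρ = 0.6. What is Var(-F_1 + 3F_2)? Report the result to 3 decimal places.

3.744

Var(F_1) = (1.2)² = 1.44;  Var(F_2) = (0.8)² = 0.64
Cov(F_1,F_2) = ρ·SD(F_1)·SD(F_2) = 0.6·1.2·0.8 = 0.576
Var(-F_1 + 3F_2) = (-1)²·Var(F_1) + (3)²·Var(F_2) + 2·(-1)·(3)·Cov(F_1,F_2)
= 1·1.44 + 9·0.64 + -6·0.576 = 3.744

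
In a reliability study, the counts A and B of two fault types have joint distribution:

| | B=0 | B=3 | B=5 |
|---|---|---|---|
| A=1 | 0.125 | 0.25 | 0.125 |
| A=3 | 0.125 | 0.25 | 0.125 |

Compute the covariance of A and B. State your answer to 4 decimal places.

E[A] = 2,  E[B] = 2.75
E[AB] = 5.5
Cov(A,B) = E[AB] − E[A]E[B] = 5.5 − (2)(2.75) = 0

0.0000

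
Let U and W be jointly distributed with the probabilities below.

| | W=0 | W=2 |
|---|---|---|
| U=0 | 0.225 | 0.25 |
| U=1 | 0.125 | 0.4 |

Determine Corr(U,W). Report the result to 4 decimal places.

0.2467

E[U] = 0.525,  E[W] = 1.3
E[UW] = 0.8
Cov(U,W) = E[UW] − E[U]E[W] = 0.8 − (0.525)(1.3) = 0.1175
var(U) = 0.249375,  var(W) = 0.91
ρ = 0.1175 / √(0.249375·0.91) ≈ 0.2467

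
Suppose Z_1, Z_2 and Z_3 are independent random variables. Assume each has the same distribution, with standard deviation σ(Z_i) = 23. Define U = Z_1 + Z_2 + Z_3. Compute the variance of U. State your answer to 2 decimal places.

var(Z_i) = (23)² = 529
By independence, var(U) = (1)²var(Z_1) + (1)²var(Z_2) + (1)²var(Z_3)
= (1)²·529 + (1)²·529 + (1)²·529 = 1587

1587.00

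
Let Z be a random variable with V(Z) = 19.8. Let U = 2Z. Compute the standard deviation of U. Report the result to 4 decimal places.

8.8994

V(2Z) = (2)²·19.8 = 79.2
SD(U) = √79.2 ≈ 8.8994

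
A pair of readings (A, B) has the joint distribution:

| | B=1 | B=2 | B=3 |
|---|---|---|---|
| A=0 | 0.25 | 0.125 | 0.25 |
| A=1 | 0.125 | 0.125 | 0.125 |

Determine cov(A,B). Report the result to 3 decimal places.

E[A] = 0.375,  E[B] = 2
E[AB] = 0.75
cov(A,B) = E[AB] − E[A]E[B] = 0.75 − (0.375)(2) = 0

0.000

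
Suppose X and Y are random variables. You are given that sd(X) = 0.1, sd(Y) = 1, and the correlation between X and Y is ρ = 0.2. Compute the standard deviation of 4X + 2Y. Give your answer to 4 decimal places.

var(X) = (0.1)² = 0.01;  var(Y) = (1)² = 1
cov(X,Y) = ρ·sd(X)·sd(Y) = 0.2·0.1·1 = 0.02
var(4X + 2Y) = (4)²·var(X) + (2)²·var(Y) + 2·(4)·(2)·cov(X,Y)
= 16·0.01 + 4·1 + 16·0.02 = 4.48
sd(4X + 2Y) = √4.48 ≈ 2.1166

2.1166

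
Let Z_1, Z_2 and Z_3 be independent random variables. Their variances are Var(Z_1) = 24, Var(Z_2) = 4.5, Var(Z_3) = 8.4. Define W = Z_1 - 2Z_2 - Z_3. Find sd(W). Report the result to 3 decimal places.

7.099

By independence, Var(W) = (1)²Var(Z_1) + (-2)²Var(Z_2) + (-1)²Var(Z_3)
= (1)²·24 + (-2)²·4.5 + (-1)²·8.4 = 50.4
sd(W) = √50.4 ≈ 7.099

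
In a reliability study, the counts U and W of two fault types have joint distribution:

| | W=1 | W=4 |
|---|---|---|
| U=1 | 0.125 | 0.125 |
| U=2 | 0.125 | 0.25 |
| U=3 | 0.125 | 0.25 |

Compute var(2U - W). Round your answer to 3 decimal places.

E[U] = 2.125,  E[W] = 2.875,  E[UW] = 6.25
var(U) = 5.125 − (2.125)² = 0.609375;  var(W) = 10.375 − (2.875)² = 2.109375
Cov(U,W) = 6.25 − (2.125)(2.875) = 0.140625
var(2U - W) = (2)²·0.609375 + (-1)²·2.109375 + 2·(2)·(-1)·0.140625 = 3.984375

3.984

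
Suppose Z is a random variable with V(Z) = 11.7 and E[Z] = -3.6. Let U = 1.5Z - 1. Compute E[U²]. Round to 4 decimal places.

E[1.5Z - 1] = 1.5·-3.6 − 1 = -6.4
V(1.5Z - 1) = (1.5)²·11.7 = 26.325
E[U²] = V(U) + (E[U])² = 26.325 + (-6.4)² = 67.285

67.2850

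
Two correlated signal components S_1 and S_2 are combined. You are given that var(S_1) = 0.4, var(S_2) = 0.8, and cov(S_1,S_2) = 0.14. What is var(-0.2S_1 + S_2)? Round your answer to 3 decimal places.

var(-0.2S_1 + S_2) = (-0.2)²·var(S_1) + (1)²·var(S_2) + 2·(-0.2)·(1)·cov(S_1,S_2)
= 0.04·0.4 + 1·0.8 + -0.4·0.14 = 0.76

0.760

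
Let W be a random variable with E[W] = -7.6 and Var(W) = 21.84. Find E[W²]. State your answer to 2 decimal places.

79.60

E[W²] = Var(W) + (E[W])² = 21.84 + (-7.6)² = 79.6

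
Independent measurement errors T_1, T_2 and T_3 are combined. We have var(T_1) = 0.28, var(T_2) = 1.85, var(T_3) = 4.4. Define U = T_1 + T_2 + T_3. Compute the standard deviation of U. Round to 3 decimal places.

2.555

By independence, var(U) = (1)²var(T_1) + (1)²var(T_2) + (1)²var(T_3)
= (1)²·0.28 + (1)²·1.85 + (1)²·4.4 = 6.53
SD(U) = √6.53 ≈ 2.555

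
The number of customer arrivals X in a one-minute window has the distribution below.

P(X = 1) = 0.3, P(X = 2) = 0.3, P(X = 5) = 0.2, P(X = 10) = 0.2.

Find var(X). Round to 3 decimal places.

E[X] = (1)(0.3) + (2)(0.3) + (5)(0.2) + (10)(0.2) = 3.9
E[X²] = (1)²(0.3) + (2)²(0.3) + (5)²(0.2) + (10)²(0.2) = 26.5
var(X) = E[X²] − (E[X])² = 26.5 − (3.9)² = 11.29

11.290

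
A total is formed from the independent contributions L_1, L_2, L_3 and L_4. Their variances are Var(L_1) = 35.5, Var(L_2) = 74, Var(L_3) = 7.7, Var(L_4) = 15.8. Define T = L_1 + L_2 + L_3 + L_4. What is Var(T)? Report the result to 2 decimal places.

By independence, Var(T) = (1)²Var(L_1) + (1)²Var(L_2) + (1)²Var(L_3) + (1)²Var(L_4)
= (1)²·35.5 + (1)²·74 + (1)²·7.7 + (1)²·15.8 = 133

133.00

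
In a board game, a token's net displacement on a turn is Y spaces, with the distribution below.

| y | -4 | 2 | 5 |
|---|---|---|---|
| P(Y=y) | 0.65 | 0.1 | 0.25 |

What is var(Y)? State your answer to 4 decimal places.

E[Y] = (-4)(0.65) + (2)(0.1) + (5)(0.25) = -1.15
E[Y²] = (-4)²(0.65) + (2)²(0.1) + (5)²(0.25) = 17.05
var(Y) = E[Y²] − (E[Y])² = 17.05 − (-1.15)² = 15.7275

15.7275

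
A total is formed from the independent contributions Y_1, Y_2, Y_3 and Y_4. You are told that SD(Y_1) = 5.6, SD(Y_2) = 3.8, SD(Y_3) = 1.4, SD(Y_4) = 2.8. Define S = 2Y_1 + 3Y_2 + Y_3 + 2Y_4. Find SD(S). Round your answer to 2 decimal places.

16.99

Var(Y_1) = 31.36, Var(Y_2) = 14.44, Var(Y_3) = 1.96, Var(Y_4) = 7.84
By independence, Var(S) = (2)²Var(Y_1) + (3)²Var(Y_2) + (1)²Var(Y_3) + (2)²Var(Y_4)
= (2)²·31.36 + (3)²·14.44 + (1)²·1.96 + (2)²·7.84 = 288.72
SD(S) = √288.72 ≈ 16.99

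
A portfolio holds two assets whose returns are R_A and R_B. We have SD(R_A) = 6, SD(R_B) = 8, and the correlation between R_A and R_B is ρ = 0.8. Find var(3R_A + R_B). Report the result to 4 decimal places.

618.4000

var(R_A) = (6)² = 36;  var(R_B) = (8)² = 64
Cov(R_A,R_B) = ρ·SD(R_A)·SD(R_B) = 0.8·6·8 = 38.4
var(3R_A + R_B) = (3)²·var(R_A) + (1)²·var(R_B) + 2·(3)·(1)·Cov(R_A,R_B)
= 9·36 + 1·64 + 6·38.4 = 618.4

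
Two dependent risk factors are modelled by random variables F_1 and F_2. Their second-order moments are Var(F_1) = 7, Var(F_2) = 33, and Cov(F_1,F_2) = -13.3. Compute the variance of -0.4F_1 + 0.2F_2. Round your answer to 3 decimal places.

4.568

Var(-0.4F_1 + 0.2F_2) = (-0.4)²·Var(F_1) + (0.2)²·Var(F_2) + 2·(-0.4)·(0.2)·Cov(F_1,F_2)
= 0.16·7 + 0.04·33 + -0.16·-13.3 = 4.568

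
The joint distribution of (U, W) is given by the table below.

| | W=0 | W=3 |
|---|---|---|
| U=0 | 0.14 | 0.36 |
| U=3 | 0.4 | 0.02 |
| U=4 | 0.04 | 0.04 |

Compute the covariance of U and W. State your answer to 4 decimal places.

E[U] = 1.58,  E[W] = 1.26
E[UW] = 0.66
Cov(U,W) = E[UW] − E[U]E[W] = 0.66 − (1.58)(1.26) = -1.3308

-1.3308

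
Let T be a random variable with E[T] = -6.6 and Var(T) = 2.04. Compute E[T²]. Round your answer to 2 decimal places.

45.60

E[T²] = Var(T) + (E[T])² = 2.04 + (-6.6)² = 45.6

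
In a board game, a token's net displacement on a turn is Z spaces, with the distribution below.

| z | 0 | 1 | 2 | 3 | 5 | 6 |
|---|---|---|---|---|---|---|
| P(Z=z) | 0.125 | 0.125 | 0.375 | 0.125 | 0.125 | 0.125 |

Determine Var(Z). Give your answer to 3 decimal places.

3.484

E[Z] = (0)(0.125) + (1)(0.125) + (2)(0.375) + (3)(0.125) + (5)(0.125) + (6)(0.125) = 2.625
E[Z²] = (0)²(0.125) + (1)²(0.125) + (2)²(0.375) + (3)²(0.125) + (5)²(0.125) + (6)²(0.125) = 10.375
Var(Z) = E[Z²] − (E[Z])² = 10.375 − (2.625)² = 3.484375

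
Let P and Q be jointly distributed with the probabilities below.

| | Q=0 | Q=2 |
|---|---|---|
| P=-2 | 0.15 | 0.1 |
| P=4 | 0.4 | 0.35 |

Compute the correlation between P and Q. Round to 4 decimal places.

E[P] = 2.5,  E[Q] = 0.9
E[PQ] = 2.4
Cov(P,Q) = E[PQ] − E[P]E[Q] = 2.4 − (2.5)(0.9) = 0.15
Var(P) = 6.75,  Var(Q) = 0.99
ρ = 0.15 / √(6.75·0.99) ≈ 0.0580

0.0580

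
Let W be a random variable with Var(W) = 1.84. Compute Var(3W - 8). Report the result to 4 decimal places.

Var(3W - 8) = (3)²·Var(W) = 9·1.84 = 16.56

16.5600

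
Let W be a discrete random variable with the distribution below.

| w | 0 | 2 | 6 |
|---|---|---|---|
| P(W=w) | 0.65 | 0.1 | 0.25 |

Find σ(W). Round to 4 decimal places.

E[W] = (0)(0.65) + (2)(0.1) + (6)(0.25) = 1.7
E[W²] = (0)²(0.65) + (2)²(0.1) + (6)²(0.25) = 9.4
var(W) = E[W²] − (E[W])² = 9.4 − (1.7)² = 6.51
σ(W) = √6.51 ≈ 2.5515

2.5515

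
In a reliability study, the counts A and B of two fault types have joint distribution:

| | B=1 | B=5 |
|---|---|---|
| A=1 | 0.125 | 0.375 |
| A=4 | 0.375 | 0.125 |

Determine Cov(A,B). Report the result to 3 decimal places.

E[A] = 2.5,  E[B] = 3
E[AB] = 6
Cov(A,B) = E[AB] − E[A]E[B] = 6 − (2.5)(3) = -1.5

-1.500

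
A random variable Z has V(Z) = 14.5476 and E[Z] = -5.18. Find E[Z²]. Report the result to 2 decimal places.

E[Z²] = V(Z) + (E[Z])² = 14.5476 + (-5.18)² = 41.38

41.38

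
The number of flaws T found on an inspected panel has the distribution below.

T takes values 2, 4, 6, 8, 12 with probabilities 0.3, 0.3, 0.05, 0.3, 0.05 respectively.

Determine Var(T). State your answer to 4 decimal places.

E[T] = (2)(0.3) + (4)(0.3) + (6)(0.05) + (8)(0.3) + (12)(0.05) = 5.1
E[T²] = (2)²(0.3) + (4)²(0.3) + (6)²(0.05) + (8)²(0.3) + (12)²(0.05) = 34.2
Var(T) = E[T²] − (E[T])² = 34.2 − (5.1)² = 8.19

8.1900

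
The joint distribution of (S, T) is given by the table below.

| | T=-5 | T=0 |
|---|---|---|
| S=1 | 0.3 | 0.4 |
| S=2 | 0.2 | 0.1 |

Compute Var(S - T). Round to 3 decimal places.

6.960

E[S] = 1.3,  E[T] = -2.5,  E[ST] = -3.5
Var(S) = 1.9 − (1.3)² = 0.21;  Var(T) = 12.5 − (-2.5)² = 6.25
cov(S,T) = -3.5 − (1.3)(-2.5) = -0.25
Var(S - T) = (1)²·0.21 + (-1)²·6.25 + 2·(1)·(-1)·-0.25 = 6.96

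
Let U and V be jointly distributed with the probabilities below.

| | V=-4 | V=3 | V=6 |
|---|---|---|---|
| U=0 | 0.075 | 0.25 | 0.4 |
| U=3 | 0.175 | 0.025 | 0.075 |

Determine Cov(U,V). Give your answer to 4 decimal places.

-2.7319

E[U] = 0.825,  E[V] = 2.675
E[UV] = -0.525
Cov(U,V) = E[UV] − E[U]E[V] = -0.525 − (0.825)(2.675) = -2.731875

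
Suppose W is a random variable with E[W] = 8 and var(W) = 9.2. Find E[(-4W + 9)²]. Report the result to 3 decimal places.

E[-4W + 9] = -4·8 + 9 = -23
var(-4W + 9) = (-4)²·9.2 = 147.2
E[(-4W + 9)²] = var((-4W + 9)) + (E[(-4W + 9)])² = 147.2 + (-23)² = 676.2

676.200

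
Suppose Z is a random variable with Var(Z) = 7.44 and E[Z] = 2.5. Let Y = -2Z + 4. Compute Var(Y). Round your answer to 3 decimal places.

29.760

Var(-2Z + 4) = (-2)²·Var(Z) = 4·7.44 = 29.76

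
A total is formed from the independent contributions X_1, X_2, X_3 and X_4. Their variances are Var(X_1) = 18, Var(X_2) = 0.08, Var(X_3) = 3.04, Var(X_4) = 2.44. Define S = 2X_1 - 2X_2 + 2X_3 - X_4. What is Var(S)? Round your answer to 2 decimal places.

86.92

By independence, Var(S) = (2)²Var(X_1) + (-2)²Var(X_2) + (2)²Var(X_3) + (-1)²Var(X_4)
= (2)²·18 + (-2)²·0.08 + (2)²·3.04 + (-1)²·2.44 = 86.92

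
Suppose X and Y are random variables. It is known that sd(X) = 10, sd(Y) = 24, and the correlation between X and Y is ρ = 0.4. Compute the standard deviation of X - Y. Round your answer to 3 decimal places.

22.000

Var(X) = (10)² = 100;  Var(Y) = (24)² = 576
cov(X,Y) = ρ·sd(X)·sd(Y) = 0.4·10·24 = 96
Var(X - Y) = (1)²·Var(X) + (-1)²·Var(Y) + 2·(1)·(-1)·cov(X,Y)
= 1·100 + 1·576 + -2·96 = 484
sd(X - Y) = √484 ≈ 22.000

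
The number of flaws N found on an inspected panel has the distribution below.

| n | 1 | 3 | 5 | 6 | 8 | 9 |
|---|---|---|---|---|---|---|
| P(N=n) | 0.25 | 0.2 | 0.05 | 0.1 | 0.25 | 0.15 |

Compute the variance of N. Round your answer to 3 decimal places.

E[N] = (1)(0.25) + (3)(0.2) + (5)(0.05) + (6)(0.1) + (8)(0.25) + (9)(0.15) = 5.05
E[N²] = (1)²(0.25) + (3)²(0.2) + (5)²(0.05) + (6)²(0.1) + (8)²(0.25) + (9)²(0.15) = 35.05
Var(N) = E[N²] − (E[N])² = 35.05 − (5.05)² = 9.5475

9.548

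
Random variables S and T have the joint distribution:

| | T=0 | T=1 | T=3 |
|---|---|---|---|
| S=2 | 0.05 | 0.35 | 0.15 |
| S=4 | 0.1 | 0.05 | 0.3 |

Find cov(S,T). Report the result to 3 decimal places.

E[S] = 2.9,  E[T] = 1.75
E[ST] = 5.4
cov(S,T) = E[ST] − E[S]E[T] = 5.4 − (2.9)(1.75) = 0.325

0.325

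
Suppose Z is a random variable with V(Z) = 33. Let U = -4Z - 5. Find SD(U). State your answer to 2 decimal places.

22.98

V(-4Z - 5) = (-4)²·33 = 528
SD(U) = √528 ≈ 22.98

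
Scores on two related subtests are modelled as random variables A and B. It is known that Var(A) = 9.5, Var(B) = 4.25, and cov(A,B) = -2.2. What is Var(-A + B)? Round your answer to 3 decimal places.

Var(-A + B) = (-1)²·Var(A) + (1)²·Var(B) + 2·(-1)·(1)·cov(A,B)
= 1·9.5 + 1·4.25 + -2·-2.2 = 18.15

18.150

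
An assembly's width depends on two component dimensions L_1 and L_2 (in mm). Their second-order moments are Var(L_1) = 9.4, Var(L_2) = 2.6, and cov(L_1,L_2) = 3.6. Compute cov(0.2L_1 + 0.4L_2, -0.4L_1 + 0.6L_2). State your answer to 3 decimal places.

cov(0.2L_1 + 0.4L_2, -0.4L_1 + 0.6L_2) = (0.2)(-0.4)Var(L_1) + (0.4)(0.6)Var(L_2) + [(0.2)(0.6) + (0.4)(-0.4)]cov(L_1,L_2)
= -0.08·9.4 + 0.24·2.6 + -0.04·3.6 = -0.272

-0.272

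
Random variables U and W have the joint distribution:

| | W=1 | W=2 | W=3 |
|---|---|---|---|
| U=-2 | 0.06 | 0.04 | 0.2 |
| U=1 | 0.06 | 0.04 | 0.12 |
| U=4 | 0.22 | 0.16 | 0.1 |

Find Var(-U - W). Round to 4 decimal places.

E[U] = 1.54,  E[W] = 2.08,  E[UW] = 2.38
Var(U) = 9.1 − (1.54)² = 6.7284;  Var(W) = 5.08 − (2.08)² = 0.7536
Cov(U,W) = 2.38 − (1.54)(2.08) = -0.8232
Var(-U - W) = (-1)²·6.7284 + (-1)²·0.7536 + 2·(-1)·(-1)·-0.8232 = 5.8356

5.8356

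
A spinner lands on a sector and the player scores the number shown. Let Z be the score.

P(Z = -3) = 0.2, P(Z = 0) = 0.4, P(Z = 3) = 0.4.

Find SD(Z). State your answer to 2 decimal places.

2.24

E[Z] = (-3)(0.2) + (0)(0.4) + (3)(0.4) = 0.6
E[Z²] = (-3)²(0.2) + (0)²(0.4) + (3)²(0.4) = 5.4
Var(Z) = E[Z²] − (E[Z])² = 5.4 − (0.6)² = 5.04
SD(Z) = √5.04 ≈ 2.24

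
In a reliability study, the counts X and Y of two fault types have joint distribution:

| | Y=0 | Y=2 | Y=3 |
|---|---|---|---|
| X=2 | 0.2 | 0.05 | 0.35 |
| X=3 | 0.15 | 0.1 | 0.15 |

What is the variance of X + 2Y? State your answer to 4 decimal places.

7.4000

E[X] = 2.4,  E[Y] = 1.8,  E[XY] = 4.25
V(X) = 6 − (2.4)² = 0.24;  V(Y) = 5.1 − (1.8)² = 1.86
Cov(X,Y) = 4.25 − (2.4)(1.8) = -0.07
V(X + 2Y) = (1)²·0.24 + (2)²·1.86 + 2·(1)·(2)·-0.07 = 7.4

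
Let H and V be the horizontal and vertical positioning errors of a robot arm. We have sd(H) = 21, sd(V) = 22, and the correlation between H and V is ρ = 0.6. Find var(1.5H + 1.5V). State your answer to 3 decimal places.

3328.650

var(H) = (21)² = 441;  var(V) = (22)² = 484
cov(H,V) = ρ·sd(H)·sd(V) = 0.6·21·22 = 277.2
var(1.5H + 1.5V) = (1.5)²·var(H) + (1.5)²·var(V) + 2·(1.5)·(1.5)·cov(H,V)
= 2.25·441 + 2.25·484 + 4.5·277.2 = 3328.65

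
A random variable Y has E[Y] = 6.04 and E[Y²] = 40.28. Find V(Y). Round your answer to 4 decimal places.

V(Y) = 40.28 − (6.04)² = 3.7984

3.7984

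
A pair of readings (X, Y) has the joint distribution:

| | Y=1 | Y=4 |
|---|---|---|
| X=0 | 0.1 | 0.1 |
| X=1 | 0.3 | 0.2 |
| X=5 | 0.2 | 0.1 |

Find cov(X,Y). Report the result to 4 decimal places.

-0.3000

E[X] = 2,  E[Y] = 2.2
E[XY] = 4.1
cov(X,Y) = E[XY] − E[X]E[Y] = 4.1 − (2)(2.2) = -0.3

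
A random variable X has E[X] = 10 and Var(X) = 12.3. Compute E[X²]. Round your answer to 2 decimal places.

E[X²] = Var(X) + (E[X])² = 12.3 + (10)² = 112.3

112.30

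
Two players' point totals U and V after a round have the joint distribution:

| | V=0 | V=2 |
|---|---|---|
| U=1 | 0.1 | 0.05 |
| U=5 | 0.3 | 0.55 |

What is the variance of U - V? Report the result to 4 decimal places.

2.3600

E[U] = 4.4,  E[V] = 1.2,  E[UV] = 5.6
Var(U) = 21.4 − (4.4)² = 2.04;  Var(V) = 2.4 − (1.2)² = 0.96
Cov(U,V) = 5.6 − (4.4)(1.2) = 0.32
Var(U - V) = (1)²·2.04 + (-1)²·0.96 + 2·(1)·(-1)·0.32 = 2.36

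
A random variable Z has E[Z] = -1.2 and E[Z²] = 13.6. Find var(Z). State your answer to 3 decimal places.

12.160

var(Z) = 13.6 − (-1.2)² = 12.16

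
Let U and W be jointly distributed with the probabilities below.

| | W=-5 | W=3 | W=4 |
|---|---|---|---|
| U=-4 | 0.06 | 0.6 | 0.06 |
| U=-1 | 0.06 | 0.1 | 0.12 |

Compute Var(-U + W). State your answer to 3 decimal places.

E[U] = -3.16,  E[W] = 2.22,  E[UW] = -7.44
Var(U) = 11.8 − (-3.16)² = 1.8144;  Var(W) = 12.18 − (2.22)² = 7.2516
Cov(U,W) = -7.44 − (-3.16)(2.22) = -0.4248
Var(-U + W) = (-1)²·1.8144 + (1)²·7.2516 + 2·(-1)·(1)·-0.4248 = 9.9156

9.916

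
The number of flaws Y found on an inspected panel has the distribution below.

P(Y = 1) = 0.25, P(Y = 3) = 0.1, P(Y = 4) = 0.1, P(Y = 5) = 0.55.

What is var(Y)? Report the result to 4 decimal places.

2.8100

E[Y] = (1)(0.25) + (3)(0.1) + (4)(0.1) + (5)(0.55) = 3.7
E[Y²] = (1)²(0.25) + (3)²(0.1) + (4)²(0.1) + (5)²(0.55) = 16.5
var(Y) = E[Y²] − (E[Y])² = 16.5 − (3.7)² = 2.81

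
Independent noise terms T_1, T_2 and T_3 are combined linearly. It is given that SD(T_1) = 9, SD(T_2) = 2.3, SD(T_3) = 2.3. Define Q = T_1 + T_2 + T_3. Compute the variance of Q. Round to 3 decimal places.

91.580

Var(T_1) = 81, Var(T_2) = 5.29, Var(T_3) = 5.29
By independence, Var(Q) = (1)²Var(T_1) + (1)²Var(T_2) + (1)²Var(T_3)
= (1)²·81 + (1)²·5.29 + (1)²·5.29 = 91.58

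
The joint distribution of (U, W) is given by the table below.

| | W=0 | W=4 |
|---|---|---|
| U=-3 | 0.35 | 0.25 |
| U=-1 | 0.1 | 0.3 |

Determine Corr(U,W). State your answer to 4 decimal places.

E[U] = -2.2,  E[W] = 2.2
E[UW] = -4.2
Cov(U,W) = E[UW] − E[U]E[W] = -4.2 − (-2.2)(2.2) = 0.64
V(U) = 0.96,  V(W) = 3.96
ρ = 0.64 / √(0.96·3.96) ≈ 0.3282

0.3282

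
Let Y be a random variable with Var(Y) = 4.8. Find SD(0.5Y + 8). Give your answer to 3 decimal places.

Var(0.5Y + 8) = (0.5)²·4.8 = 1.2
SD(0.5Y + 8) = √1.2 ≈ 1.095

1.095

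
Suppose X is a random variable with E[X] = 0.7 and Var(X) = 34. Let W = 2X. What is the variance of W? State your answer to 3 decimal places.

136.000

Var(2X) = (2)²·Var(X) = 4·34 = 136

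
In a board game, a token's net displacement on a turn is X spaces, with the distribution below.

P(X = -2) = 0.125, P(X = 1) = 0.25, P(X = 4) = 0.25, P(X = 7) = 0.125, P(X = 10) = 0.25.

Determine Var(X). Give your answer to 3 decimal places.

E[X] = (-2)(0.125) + (1)(0.25) + (4)(0.25) + (7)(0.125) + (10)(0.25) = 4.375
E[X²] = (-2)²(0.125) + (1)²(0.25) + (4)²(0.25) + (7)²(0.125) + (10)²(0.25) = 35.875
Var(X) = E[X²] − (E[X])² = 35.875 − (4.375)² = 16.734375

16.734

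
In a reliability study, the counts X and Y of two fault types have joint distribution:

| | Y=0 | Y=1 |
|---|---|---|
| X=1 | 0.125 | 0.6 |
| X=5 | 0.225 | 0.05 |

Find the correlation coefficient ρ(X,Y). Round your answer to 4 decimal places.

E[X] = 2.1,  E[Y] = 0.65
E[XY] = 0.85
Cov(X,Y) = E[XY] − E[X]E[Y] = 0.85 − (2.1)(0.65) = -0.515
Var(X) = 3.19,  Var(Y) = 0.2275
ρ = -0.515 / √(3.19·0.2275) ≈ -0.6045

-0.6045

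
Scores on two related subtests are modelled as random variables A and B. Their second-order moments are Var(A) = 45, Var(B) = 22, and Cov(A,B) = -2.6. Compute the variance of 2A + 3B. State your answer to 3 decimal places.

346.800

Var(2A + 3B) = (2)²·Var(A) + (3)²·Var(B) + 2·(2)·(3)·Cov(A,B)
= 4·45 + 9·22 + 12·-2.6 = 346.8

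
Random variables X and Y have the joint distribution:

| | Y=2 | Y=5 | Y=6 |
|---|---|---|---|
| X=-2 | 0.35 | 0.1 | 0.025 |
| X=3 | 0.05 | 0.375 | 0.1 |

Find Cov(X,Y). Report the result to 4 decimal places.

2.5719

E[X] = 0.625,  E[Y] = 3.925
E[XY] = 5.025
Cov(X,Y) = E[XY] − E[X]E[Y] = 5.025 − (0.625)(3.925) = 2.571875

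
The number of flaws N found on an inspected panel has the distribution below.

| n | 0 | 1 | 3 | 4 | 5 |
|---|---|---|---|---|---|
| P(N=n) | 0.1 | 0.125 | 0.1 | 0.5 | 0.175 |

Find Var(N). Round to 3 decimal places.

2.510

E[N] = (0)(0.1) + (1)(0.125) + (3)(0.1) + (4)(0.5) + (5)(0.175) = 3.3
E[N²] = (0)²(0.1) + (1)²(0.125) + (3)²(0.1) + (4)²(0.5) + (5)²(0.175) = 13.4
Var(N) = E[N²] − (E[N])² = 13.4 − (3.3)² = 2.51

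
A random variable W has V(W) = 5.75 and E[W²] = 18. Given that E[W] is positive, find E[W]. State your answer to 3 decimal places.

3.500

(E[W])² = E[W²] − V(W) = 18 − 5.75 = 12.25
E[W] = √12.25 = 3.5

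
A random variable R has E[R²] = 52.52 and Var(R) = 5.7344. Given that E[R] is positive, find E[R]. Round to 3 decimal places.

6.840

(E[R])² = E[R²] − Var(R) = 52.52 − 5.7344 = 46.7856
E[R] = √46.7856 = 6.84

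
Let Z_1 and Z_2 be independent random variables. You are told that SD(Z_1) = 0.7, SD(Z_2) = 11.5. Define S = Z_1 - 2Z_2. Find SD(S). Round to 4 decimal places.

23.0106

Var(Z_1) = 0.49, Var(Z_2) = 132.25
By independence, Var(S) = (1)²Var(Z_1) + (-2)²Var(Z_2)
= (1)²·0.49 + (-2)²·132.25 = 529.49
SD(S) = √529.49 ≈ 23.0106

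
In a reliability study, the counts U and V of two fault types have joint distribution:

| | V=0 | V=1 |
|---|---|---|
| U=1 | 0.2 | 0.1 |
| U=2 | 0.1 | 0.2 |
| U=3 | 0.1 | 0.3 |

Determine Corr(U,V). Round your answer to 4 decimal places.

0.3440

E[U] = 2.1,  E[V] = 0.6
E[UV] = 1.4
Cov(U,V) = E[UV] − E[U]E[V] = 1.4 − (2.1)(0.6) = 0.14
Var(U) = 0.69,  Var(V) = 0.24
ρ = 0.14 / √(0.69·0.24) ≈ 0.3440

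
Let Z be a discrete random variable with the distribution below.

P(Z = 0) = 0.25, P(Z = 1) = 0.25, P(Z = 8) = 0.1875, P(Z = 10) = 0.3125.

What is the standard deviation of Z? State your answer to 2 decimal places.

4.44

E[Z] = (0)(0.25) + (1)(0.25) + (8)(0.1875) + (10)(0.3125) = 4.875
E[Z²] = (0)²(0.25) + (1)²(0.25) + (8)²(0.1875) + (10)²(0.3125) = 43.5
Var(Z) = E[Z²] − (E[Z])² = 43.5 − (4.875)² = 19.734375
σ(Z) = √19.734375 ≈ 4.44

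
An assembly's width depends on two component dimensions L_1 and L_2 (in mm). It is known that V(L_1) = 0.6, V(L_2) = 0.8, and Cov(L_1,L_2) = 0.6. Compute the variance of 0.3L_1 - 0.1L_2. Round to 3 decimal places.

0.026

V(0.3L_1 - 0.1L_2) = (0.3)²·V(L_1) + (-0.1)²·V(L_2) + 2·(0.3)·(-0.1)·Cov(L_1,L_2)
= 0.09·0.6 + 0.01·0.8 + -0.06·0.6 = 0.026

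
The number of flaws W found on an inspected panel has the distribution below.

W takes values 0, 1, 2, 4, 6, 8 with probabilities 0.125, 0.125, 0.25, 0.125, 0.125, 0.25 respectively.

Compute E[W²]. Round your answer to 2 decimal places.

23.63

E[W²] = (0)²(0.125) + (1)²(0.125) + (2)²(0.25) + (4)²(0.125) + (6)²(0.125) + (8)²(0.25) = 23.625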